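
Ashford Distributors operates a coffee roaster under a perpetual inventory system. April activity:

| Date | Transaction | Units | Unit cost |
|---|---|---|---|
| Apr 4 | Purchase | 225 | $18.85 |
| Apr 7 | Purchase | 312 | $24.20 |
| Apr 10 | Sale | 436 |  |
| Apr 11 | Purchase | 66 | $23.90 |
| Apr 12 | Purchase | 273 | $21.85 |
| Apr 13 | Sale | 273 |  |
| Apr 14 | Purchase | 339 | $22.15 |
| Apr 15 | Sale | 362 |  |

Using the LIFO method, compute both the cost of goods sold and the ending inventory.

Apr 10, 436 sold [LIFO — newest first]: 312 @ $24.20 + 124 @ $18.85 = $9,887.80
Apr 13, 273 sold [LIFO — newest first]: 273 @ $21.85 = $5,965.05
Apr 15, 362 sold [LIFO — newest first]: 339 @ $22.15 + 23 @ $23.90 = $8,058.55
Total COGS = $9,887.80 + $5,965.05 + $8,058.55 = $23,911.40
Ending inventory: 101 @ $18.85 + 43 @ $23.90 = $2,931.55

COGS = $23,911.40; ending inventory = $2,931.55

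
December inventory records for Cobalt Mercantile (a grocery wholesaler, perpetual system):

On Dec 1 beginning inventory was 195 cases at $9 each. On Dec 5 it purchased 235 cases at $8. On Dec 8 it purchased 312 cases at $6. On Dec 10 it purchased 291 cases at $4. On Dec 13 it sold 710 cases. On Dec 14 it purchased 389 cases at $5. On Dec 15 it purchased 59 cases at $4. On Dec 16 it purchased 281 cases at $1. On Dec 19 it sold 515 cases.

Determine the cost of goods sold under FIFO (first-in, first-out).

COGS = $7,631

Dec 13, 710 sold [FIFO — oldest first]: 195 @ $9 + 235 @ $8 + 280 @ $6 = $5,315
Dec 19, 515 sold [FIFO — oldest first]: 32 @ $6 + 291 @ $4 + 192 @ $5 = $2,316
Total COGS = $5,315 + $2,316 = $7,631
Ending inventory: 197 @ $5 + 59 @ $4 + 281 @ $1 = $1,502
Check: goods available $9,133 = COGS $7,631 + ending $1,502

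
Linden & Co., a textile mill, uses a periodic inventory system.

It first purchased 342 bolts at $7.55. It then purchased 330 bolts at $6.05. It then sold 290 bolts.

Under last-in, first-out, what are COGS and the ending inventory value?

Sale 1 (290) [LIFO — newest first]: 290 @ $6.05 = $1,754.50
Ending inventory: 342 @ $7.55 + 40 @ $6.05 = $2,824.10

COGS = $1,754.50; ending inventory = $2,824.10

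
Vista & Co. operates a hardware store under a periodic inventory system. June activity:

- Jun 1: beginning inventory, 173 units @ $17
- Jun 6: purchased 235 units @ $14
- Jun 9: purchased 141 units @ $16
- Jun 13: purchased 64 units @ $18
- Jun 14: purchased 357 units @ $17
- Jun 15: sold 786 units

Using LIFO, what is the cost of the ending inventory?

Ending inventory = $3,095

Jun 15, 786 sold [LIFO — newest first]: 357 @ $17 + 64 @ $18 + 141 @ $16 + 224 @ $14 = $12,613
Ending inventory: 173 @ $17 + 11 @ $14 = $3,095
Check: goods available $15,708 = COGS $12,613 + ending $3,095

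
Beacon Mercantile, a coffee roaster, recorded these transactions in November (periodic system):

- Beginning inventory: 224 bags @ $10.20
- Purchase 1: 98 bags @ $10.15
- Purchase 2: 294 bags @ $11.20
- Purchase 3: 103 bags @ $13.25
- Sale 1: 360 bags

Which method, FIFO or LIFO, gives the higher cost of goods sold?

LIFO

FIFO COGS: 224 @ $10.20 + 98 @ $10.15 + 38 @ $11.20 = $3,705.10
LIFO COGS: 103 @ $13.25 + 257 @ $11.20 = $4,243.15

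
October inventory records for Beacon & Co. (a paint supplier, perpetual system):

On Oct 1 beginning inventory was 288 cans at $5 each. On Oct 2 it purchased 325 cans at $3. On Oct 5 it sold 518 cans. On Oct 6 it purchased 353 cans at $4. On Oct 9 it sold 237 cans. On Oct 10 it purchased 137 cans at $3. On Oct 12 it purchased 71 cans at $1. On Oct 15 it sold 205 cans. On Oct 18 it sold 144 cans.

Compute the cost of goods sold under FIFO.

COGS = $4,239

Oct 5, 518 sold [FIFO — oldest first]: 288 @ $5 + 230 @ $3 = $2,130
Oct 9, 237 sold [FIFO — oldest first]: 95 @ $3 + 142 @ $4 = $853
Oct 15, 205 sold [FIFO — oldest first]: 205 @ $4 = $820
Oct 18, 144 sold [FIFO — oldest first]: 6 @ $4 + 137 @ $3 + 1 @ $1 = $436
Total COGS = $2,130 + $853 + $820 + $436 = $4,239
Ending inventory: 70 @ $1 = $70
Check: goods available $4,309 = COGS $4,239 + ending $70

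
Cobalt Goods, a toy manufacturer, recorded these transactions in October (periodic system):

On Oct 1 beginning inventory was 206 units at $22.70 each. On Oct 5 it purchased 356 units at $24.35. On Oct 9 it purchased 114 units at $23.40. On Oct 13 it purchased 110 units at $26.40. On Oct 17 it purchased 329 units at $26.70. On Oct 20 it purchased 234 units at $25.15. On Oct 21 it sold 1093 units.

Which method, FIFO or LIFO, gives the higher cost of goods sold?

FIFO COGS: 206 @ $22.70 + 356 @ $24.35 + 114 @ $23.40 + 110 @ $26.40 + 307 @ $26.70 = $27,113.30
LIFO COGS: 234 @ $25.15 + 329 @ $26.70 + 110 @ $26.40 + 114 @ $23.40 + 306 @ $24.35 = $27,692.10

LIFO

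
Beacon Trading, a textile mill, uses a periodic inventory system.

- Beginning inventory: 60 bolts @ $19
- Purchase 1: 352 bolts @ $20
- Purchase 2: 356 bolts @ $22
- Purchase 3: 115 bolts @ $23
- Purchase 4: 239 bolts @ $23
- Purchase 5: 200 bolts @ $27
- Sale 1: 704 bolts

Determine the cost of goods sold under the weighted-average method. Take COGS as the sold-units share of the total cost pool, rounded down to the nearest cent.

COGS = $15,738.28

Sale 1, sell 704: 704/1322 × $29,554.00 → $15,738.28
Ending inventory (cost pool remaining) = $13,815.72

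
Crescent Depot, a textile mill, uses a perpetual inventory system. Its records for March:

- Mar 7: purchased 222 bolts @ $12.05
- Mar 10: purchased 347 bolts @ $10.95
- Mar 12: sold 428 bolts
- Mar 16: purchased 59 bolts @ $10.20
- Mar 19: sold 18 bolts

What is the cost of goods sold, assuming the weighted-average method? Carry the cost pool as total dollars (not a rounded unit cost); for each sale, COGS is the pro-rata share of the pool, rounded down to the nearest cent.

After Mar 7: 222 on hand, pool $2,675.10 (≈ $12.0500 each)
After Mar 10: 569 on hand, pool $6,474.75 (≈ $11.3792 each)
Mar 12, sell 428: 428/569 × $6,474.75 → $4,870.28
After Mar 16: 200 on hand, pool $2,206.27 (≈ $11.0313 each)
Mar 19, sell 18: 18/200 × $2,206.27 → $198.56
Total COGS = $4,870.28 + $198.56 = $5,068.84
Ending inventory (cost pool remaining) = $2,007.71

COGS = $5,068.84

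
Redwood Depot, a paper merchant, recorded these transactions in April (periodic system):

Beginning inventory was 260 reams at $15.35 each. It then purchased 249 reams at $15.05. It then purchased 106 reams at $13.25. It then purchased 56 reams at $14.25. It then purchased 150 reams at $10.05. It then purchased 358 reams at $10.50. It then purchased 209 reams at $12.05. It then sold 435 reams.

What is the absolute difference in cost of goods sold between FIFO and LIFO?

FIFO COGS: 260 @ $15.35 + 175 @ $15.05 = $6,624.75
LIFO COGS: 209 @ $12.05 + 226 @ $10.50 = $4,891.45
Difference = |$6,624.75 − $4,891.45| = $1,733.30

$1,733.30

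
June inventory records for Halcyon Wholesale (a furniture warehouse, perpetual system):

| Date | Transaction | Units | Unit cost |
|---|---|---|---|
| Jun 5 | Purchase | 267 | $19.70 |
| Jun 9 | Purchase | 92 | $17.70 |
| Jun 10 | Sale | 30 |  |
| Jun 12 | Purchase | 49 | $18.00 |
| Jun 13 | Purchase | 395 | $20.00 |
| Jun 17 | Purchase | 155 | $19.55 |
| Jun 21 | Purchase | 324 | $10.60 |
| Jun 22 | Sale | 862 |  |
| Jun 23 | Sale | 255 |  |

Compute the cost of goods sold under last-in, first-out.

COGS = $19,475.45

Jun 10, 30 sold [LIFO — newest first]: 30 @ $17.70 = $531.00
Jun 22, 862 sold [LIFO — newest first]: 324 @ $10.60 + 155 @ $19.55 + 383 @ $20.00 = $14,124.65
Jun 23, 255 sold [LIFO — newest first]: 12 @ $20.00 + 49 @ $18.00 + 62 @ $17.70 + 132 @ $19.70 = $4,819.80
Total COGS = $531.00 + $14,124.65 + $4,819.80 = $19,475.45
Ending inventory: 135 @ $19.70 = $2,659.50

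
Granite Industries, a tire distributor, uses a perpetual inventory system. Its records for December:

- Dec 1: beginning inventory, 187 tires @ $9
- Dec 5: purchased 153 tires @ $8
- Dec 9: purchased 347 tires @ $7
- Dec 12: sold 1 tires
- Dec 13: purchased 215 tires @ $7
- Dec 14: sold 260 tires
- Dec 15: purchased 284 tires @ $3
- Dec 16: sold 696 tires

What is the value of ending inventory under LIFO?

Ending inventory = $2,019

Dec 12, 1 sold [LIFO — newest first]: 1 @ $7 = $7
Dec 14, 260 sold [LIFO — newest first]: 215 @ $7 + 45 @ $7 = $1,820
Dec 16, 696 sold [LIFO — newest first]: 284 @ $3 + 301 @ $7 + 111 @ $8 = $3,847
Total COGS = $7 + $1,820 + $3,847 = $5,674
Ending inventory: 187 @ $9 + 42 @ $8 = $2,019
Check: goods available $7,693 = COGS $5,674 + ending $2,019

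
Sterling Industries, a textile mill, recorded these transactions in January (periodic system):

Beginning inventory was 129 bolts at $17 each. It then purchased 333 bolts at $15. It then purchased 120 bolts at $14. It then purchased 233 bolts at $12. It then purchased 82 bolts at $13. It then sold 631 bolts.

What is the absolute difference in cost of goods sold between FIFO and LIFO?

FIFO COGS: 129 @ $17 + 333 @ $15 + 120 @ $14 + 49 @ $12 = $9,456
LIFO COGS: 82 @ $13 + 233 @ $12 + 120 @ $14 + 196 @ $15 = $8,482
Difference = |$9,456 − $8,482| = $974

$974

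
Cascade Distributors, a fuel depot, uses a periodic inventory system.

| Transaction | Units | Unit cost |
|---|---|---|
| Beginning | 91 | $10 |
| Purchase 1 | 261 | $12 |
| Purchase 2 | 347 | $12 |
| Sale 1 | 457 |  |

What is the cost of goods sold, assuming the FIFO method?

Sale 1 (457) [FIFO — oldest first]: 91 @ $10 + 261 @ $12 + 105 @ $12 = $5,302
Ending inventory: 242 @ $12 = $2,904

COGS = $5,302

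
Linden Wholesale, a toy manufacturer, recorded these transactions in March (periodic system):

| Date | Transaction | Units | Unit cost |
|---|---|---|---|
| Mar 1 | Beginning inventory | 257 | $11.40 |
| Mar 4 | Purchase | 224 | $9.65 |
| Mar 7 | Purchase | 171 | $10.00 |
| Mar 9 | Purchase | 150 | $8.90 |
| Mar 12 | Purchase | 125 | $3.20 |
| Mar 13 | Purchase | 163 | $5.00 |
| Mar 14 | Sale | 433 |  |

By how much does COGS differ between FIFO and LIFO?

$2,122.70

FIFO COGS: 257 @ $11.40 + 176 @ $9.65 = $4,628.20
LIFO COGS: 163 @ $5.00 + 125 @ $3.20 + 145 @ $8.90 = $2,505.50
Difference = |$4,628.20 − $2,505.50| = $2,122.70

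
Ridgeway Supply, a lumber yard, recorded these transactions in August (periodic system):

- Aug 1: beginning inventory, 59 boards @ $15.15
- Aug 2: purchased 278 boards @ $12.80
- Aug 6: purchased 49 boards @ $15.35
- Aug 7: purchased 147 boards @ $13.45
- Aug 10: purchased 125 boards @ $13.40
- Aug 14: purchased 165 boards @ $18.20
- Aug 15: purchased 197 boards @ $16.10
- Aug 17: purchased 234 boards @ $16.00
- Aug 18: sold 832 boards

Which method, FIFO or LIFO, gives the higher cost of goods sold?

FIFO COGS: 59 @ $15.15 + 278 @ $12.80 + 49 @ $15.35 + 147 @ $13.45 + 125 @ $13.40 + 165 @ $18.20 + 9 @ $16.10 = $12,004.45
LIFO COGS: 234 @ $16.00 + 197 @ $16.10 + 165 @ $18.20 + 125 @ $13.40 + 111 @ $13.45 = $13,086.65

LIFO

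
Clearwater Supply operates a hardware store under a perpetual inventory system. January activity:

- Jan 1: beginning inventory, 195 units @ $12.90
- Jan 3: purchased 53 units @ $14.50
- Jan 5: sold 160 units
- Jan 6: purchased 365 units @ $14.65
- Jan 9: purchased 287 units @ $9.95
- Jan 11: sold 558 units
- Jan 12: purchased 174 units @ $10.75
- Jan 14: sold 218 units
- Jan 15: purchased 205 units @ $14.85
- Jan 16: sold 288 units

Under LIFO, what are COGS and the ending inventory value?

Jan 5, 160 sold [LIFO — newest first]: 53 @ $14.50 + 107 @ $12.90 = $2,148.80
Jan 11, 558 sold [LIFO — newest first]: 287 @ $9.95 + 271 @ $14.65 = $6,825.80
Jan 14, 218 sold [LIFO — newest first]: 174 @ $10.75 + 44 @ $14.65 = $2,515.10
Jan 16, 288 sold [LIFO — newest first]: 205 @ $14.85 + 50 @ $14.65 + 33 @ $12.90 = $4,202.45
Total COGS = $2,148.80 + $6,825.80 + $2,515.10 + $4,202.45 = $15,692.15
Ending inventory: 55 @ $12.90 = $709.50
Check: goods available $16,401.65 = COGS $15,692.15 + ending $709.50

COGS = $15,692.15; ending inventory = $709.50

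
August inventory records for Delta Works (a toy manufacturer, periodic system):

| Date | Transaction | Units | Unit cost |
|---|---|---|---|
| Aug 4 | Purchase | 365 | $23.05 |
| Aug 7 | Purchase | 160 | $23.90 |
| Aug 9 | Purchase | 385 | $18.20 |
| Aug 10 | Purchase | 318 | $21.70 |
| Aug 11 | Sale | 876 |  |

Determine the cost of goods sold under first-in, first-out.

COGS = $18,625.45

Aug 11, 876 sold [FIFO — oldest first]: 365 @ $23.05 + 160 @ $23.90 + 351 @ $18.20 = $18,625.45
Ending inventory: 34 @ $18.20 + 318 @ $21.70 = $7,519.40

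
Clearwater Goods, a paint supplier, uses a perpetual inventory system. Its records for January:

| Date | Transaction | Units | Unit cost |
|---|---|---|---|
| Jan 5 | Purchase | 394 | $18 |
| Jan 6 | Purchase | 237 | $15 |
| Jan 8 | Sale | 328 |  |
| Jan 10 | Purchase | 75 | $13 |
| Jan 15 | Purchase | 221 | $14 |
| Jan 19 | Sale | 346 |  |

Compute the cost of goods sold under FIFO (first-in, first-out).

Jan 8, 328 sold [FIFO — oldest first]: 328 @ $18 = $5,904
Jan 19, 346 sold [FIFO — oldest first]: 66 @ $18 + 237 @ $15 + 43 @ $13 = $5,302
Total COGS = $5,904 + $5,302 = $11,206
Ending inventory: 32 @ $13 + 221 @ $14 = $3,510

COGS = $11,206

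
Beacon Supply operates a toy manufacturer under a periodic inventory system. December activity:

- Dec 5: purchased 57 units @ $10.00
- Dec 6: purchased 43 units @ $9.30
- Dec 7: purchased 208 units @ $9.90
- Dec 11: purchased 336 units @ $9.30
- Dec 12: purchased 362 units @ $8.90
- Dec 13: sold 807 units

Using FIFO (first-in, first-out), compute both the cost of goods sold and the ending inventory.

COGS = $7,604.60; ending inventory = $1,771.10

Dec 13, 807 sold [FIFO — oldest first]: 57 @ $10.00 + 43 @ $9.30 + 208 @ $9.90 + 336 @ $9.30 + 163 @ $8.90 = $7,604.60
Ending inventory: 199 @ $8.90 = $1,771.10
Check: goods available $9,375.70 = COGS $7,604.60 + ending $1,771.10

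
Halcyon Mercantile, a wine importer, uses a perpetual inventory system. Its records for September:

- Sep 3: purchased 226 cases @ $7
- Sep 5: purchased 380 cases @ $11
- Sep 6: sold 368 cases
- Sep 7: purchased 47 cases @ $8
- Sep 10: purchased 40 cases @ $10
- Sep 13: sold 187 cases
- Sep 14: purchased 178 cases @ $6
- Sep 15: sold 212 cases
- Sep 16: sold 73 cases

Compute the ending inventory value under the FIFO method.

Ending inventory = $186

Sep 6, 368 sold [FIFO — oldest first]: 226 @ $7 + 142 @ $11 = $3,144
Sep 13, 187 sold [FIFO — oldest first]: 187 @ $11 = $2,057
Sep 15, 212 sold [FIFO — oldest first]: 51 @ $11 + 47 @ $8 + 40 @ $10 + 74 @ $6 = $1,781
Sep 16, 73 sold [FIFO — oldest first]: 73 @ $6 = $438
Total COGS = $3,144 + $2,057 + $1,781 + $438 = $7,420
Ending inventory: 31 @ $6 = $186
Check: goods available $7,606 = COGS $7,420 + ending $186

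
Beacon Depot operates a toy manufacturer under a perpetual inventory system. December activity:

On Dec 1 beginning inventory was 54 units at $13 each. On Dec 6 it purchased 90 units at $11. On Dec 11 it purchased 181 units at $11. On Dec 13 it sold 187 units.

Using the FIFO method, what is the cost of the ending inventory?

Ending inventory = $1,518

Dec 13, 187 sold [FIFO — oldest first]: 54 @ $13 + 90 @ $11 + 43 @ $11 = $2,165
Ending inventory: 138 @ $11 = $1,518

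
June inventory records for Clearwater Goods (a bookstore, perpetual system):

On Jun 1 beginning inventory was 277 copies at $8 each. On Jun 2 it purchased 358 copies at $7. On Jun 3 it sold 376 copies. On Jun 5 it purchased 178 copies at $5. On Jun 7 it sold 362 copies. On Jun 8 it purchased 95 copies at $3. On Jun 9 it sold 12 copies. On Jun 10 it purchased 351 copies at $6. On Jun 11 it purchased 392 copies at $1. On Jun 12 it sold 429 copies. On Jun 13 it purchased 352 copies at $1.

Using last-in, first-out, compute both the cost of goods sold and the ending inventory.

COGS = $5,662; ending inventory = $3,085

Jun 3, 376 sold [LIFO — newest first]: 358 @ $7 + 18 @ $8 = $2,650
Jun 7, 362 sold [LIFO — newest first]: 178 @ $5 + 184 @ $8 = $2,362
Jun 9, 12 sold [LIFO — newest first]: 12 @ $3 = $36
Jun 12, 429 sold [LIFO — newest first]: 392 @ $1 + 37 @ $6 = $614
Total COGS = $2,650 + $2,362 + $36 + $614 = $5,662
Ending inventory: 75 @ $8 + 83 @ $3 + 314 @ $6 + 352 @ $1 = $3,085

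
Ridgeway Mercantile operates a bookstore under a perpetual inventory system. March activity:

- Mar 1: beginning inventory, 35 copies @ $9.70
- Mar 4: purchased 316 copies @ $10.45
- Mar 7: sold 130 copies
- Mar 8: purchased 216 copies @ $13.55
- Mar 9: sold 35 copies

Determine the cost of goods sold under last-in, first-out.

COGS = $1,832.75

Mar 7, 130 sold [LIFO — newest first]: 130 @ $10.45 = $1,358.50
Mar 9, 35 sold [LIFO — newest first]: 35 @ $13.55 = $474.25
Total COGS = $1,358.50 + $474.25 = $1,832.75
Ending inventory: 35 @ $9.70 + 186 @ $10.45 + 181 @ $13.55 = $4,735.75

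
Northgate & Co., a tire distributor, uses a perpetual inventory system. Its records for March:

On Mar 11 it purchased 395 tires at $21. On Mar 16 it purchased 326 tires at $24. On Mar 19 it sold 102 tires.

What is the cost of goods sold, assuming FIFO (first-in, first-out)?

COGS = $2,142

Mar 19, 102 sold [FIFO — oldest first]: 102 @ $21 = $2,142
Ending inventory: 293 @ $21 + 326 @ $24 = $13,977
Check: goods available $16,119 = COGS $2,142 + ending $13,977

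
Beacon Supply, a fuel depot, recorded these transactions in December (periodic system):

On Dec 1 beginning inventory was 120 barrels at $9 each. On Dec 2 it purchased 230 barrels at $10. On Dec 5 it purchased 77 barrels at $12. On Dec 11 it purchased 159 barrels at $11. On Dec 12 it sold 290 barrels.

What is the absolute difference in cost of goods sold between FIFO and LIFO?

$433

FIFO COGS: 120 @ $9 + 170 @ $10 = $2,780
LIFO COGS: 159 @ $11 + 77 @ $12 + 54 @ $10 = $3,213
Difference = |$2,780 − $3,213| = $433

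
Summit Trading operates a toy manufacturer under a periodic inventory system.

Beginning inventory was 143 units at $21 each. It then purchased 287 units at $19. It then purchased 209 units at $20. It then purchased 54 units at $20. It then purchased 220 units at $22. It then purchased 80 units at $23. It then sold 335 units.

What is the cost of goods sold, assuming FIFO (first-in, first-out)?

COGS = $6,651

Sale 1 (335) [FIFO — oldest first]: 143 @ $21 + 192 @ $19 = $6,651
Ending inventory: 95 @ $19 + 209 @ $20 + 54 @ $20 + 220 @ $22 + 80 @ $23 = $13,745
Check: goods available $20,396 = COGS $6,651 + ending $13,745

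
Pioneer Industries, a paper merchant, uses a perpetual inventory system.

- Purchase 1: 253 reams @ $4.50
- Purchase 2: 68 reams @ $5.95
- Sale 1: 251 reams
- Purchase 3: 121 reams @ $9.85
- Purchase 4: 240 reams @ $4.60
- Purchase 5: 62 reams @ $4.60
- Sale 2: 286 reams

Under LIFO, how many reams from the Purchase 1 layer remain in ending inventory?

70

Sale 1 (251) [LIFO — newest first]: 68 @ $5.95 + 183 @ $4.50 = $1,228.10
Sale 2 (286) [LIFO — newest first]: 62 @ $4.60 + 224 @ $4.60 = $1,315.60
Total COGS = $1,228.10 + $1,315.60 = $2,543.70
Ending inventory: 70 @ $4.50 + 121 @ $9.85 + 16 @ $4.60 = $1,580.45
Check: goods available $4,124.15 = COGS $2,543.70 + ending $1,580.45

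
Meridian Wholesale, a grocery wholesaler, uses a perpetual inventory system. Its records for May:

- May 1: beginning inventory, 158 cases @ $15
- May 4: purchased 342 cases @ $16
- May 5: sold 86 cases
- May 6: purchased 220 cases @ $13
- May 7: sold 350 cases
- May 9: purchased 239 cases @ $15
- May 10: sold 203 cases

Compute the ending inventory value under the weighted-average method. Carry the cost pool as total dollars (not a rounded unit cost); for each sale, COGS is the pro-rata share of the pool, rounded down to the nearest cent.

After May 1: 158 on hand, pool $2,370.00 (≈ $15.0000 each)
After May 4: 500 on hand, pool $7,842.00 (≈ $15.6840 each)
May 5, sell 86: 86/500 × $7,842.00 → $1,348.82
After May 6: 634 on hand, pool $9,353.18 (≈ $14.7526 each)
May 7, sell 350: 350/634 × $9,353.18 → $5,163.42
After May 9: 523 on hand, pool $7,774.76 (≈ $14.8657 each)
May 10, sell 203: 203/523 × $7,774.76 → $3,017.73
Total COGS = $1,348.82 + $5,163.42 + $3,017.73 = $9,529.97
Ending inventory (cost pool remaining) = $4,757.03
Check: goods available $14,287.00 = COGS $9,529.97 + ending $4,757.03

Ending inventory = $4,757.03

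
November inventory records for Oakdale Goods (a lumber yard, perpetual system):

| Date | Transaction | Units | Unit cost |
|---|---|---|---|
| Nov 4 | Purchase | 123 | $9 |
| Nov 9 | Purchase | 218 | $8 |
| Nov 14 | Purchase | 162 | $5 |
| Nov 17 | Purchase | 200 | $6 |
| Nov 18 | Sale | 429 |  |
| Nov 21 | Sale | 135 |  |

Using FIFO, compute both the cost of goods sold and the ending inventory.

Nov 18, 429 sold [FIFO — oldest first]: 123 @ $9 + 218 @ $8 + 88 @ $5 = $3,291
Nov 21, 135 sold [FIFO — oldest first]: 74 @ $5 + 61 @ $6 = $736
Total COGS = $3,291 + $736 = $4,027
Ending inventory: 139 @ $6 = $834
Check: goods available $4,861 = COGS $4,027 + ending $834

COGS = $4,027; ending inventory = $834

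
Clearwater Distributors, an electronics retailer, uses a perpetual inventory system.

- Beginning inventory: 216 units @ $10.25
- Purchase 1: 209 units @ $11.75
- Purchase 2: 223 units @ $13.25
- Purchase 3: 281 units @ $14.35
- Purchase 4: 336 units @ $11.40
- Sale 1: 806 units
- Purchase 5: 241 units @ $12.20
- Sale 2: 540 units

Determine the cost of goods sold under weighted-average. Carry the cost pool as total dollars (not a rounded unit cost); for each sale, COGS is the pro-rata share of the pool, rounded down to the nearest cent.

COGS = $16,470.94

After Beginning: 216 on hand, pool $2,214.00 (≈ $10.2500 each)
After Purchase 1: 425 on hand, pool $4,669.75 (≈ $10.9876 each)
After Purchase 2: 648 on hand, pool $7,624.50 (≈ $11.7662 each)
After Purchase 3: 929 on hand, pool $11,656.85 (≈ $12.5477 each)
After Purchase 4: 1265 on hand, pool $15,487.25 (≈ $12.2429 each)
Sale 1, sell 806: 806/1265 × $15,487.25 → $9,867.76
After Purchase 5: 700 on hand, pool $8,559.69 (≈ $12.2281 each)
Sale 2, sell 540: 540/700 × $8,559.69 → $6,603.18
Total COGS = $9,867.76 + $6,603.18 = $16,470.94
Ending inventory (cost pool remaining) = $1,956.51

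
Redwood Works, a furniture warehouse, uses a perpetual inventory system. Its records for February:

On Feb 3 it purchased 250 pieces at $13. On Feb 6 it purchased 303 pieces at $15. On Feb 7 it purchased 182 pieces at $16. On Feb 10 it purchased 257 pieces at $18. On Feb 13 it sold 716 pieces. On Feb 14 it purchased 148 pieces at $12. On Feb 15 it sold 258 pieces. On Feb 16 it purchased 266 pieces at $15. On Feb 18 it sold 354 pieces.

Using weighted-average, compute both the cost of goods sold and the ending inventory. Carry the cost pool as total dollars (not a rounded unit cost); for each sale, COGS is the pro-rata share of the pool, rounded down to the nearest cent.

COGS = $19,951.47; ending inventory = $1,147.53

After Feb 3: 250 on hand, pool $3,250.00 (≈ $13.0000 each)
After Feb 6: 553 on hand, pool $7,795.00 (≈ $14.0958 each)
After Feb 7: 735 on hand, pool $10,707.00 (≈ $14.5673 each)
After Feb 10: 992 on hand, pool $15,333.00 (≈ $15.4567 each)
Feb 13, sell 716: 716/992 × $15,333.00 → $11,066.96
After Feb 14: 424 on hand, pool $6,042.04 (≈ $14.2501 each)
Feb 15, sell 258: 258/424 × $6,042.04 → $3,676.52
After Feb 16: 432 on hand, pool $6,355.52 (≈ $14.7119 each)
Feb 18, sell 354: 354/432 × $6,355.52 → $5,207.99
Total COGS = $11,066.96 + $3,676.52 + $5,207.99 = $19,951.47
Ending inventory (cost pool remaining) = $1,147.53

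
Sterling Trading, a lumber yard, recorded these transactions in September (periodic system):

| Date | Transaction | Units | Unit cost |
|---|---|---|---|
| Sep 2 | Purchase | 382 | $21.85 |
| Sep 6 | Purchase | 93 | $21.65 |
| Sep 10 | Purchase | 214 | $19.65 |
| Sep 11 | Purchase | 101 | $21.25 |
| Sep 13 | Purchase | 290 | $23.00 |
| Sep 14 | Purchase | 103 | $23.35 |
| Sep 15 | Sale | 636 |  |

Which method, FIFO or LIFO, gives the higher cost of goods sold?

FIFO COGS: 382 @ $21.85 + 93 @ $21.65 + 161 @ $19.65 = $13,523.80
LIFO COGS: 103 @ $23.35 + 290 @ $23.00 + 101 @ $21.25 + 142 @ $19.65 = $14,011.60

LIFO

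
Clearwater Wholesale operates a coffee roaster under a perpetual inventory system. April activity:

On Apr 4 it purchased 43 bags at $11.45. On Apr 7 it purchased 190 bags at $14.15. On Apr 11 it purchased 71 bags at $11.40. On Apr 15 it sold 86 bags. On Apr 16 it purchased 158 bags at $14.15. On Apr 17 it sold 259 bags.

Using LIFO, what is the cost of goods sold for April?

Apr 15, 86 sold [LIFO — newest first]: 71 @ $11.40 + 15 @ $14.15 = $1,021.65
Apr 17, 259 sold [LIFO — newest first]: 158 @ $14.15 + 101 @ $14.15 = $3,664.85
Total COGS = $1,021.65 + $3,664.85 = $4,686.50
Ending inventory: 43 @ $11.45 + 74 @ $14.15 = $1,539.45

COGS = $4,686.50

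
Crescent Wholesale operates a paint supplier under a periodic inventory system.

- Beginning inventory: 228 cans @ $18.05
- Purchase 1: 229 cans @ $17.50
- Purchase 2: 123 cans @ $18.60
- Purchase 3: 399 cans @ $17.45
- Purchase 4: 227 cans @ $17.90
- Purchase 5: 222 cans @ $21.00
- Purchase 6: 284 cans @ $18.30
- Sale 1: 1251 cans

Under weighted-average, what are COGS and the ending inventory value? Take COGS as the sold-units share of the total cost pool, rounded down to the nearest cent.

Sale 1, sell 1251: 1251/1712 × $31,295.75 → $22,868.56
Ending inventory (cost pool remaining) = $8,427.19

COGS = $22,868.56; ending inventory = $8,427.19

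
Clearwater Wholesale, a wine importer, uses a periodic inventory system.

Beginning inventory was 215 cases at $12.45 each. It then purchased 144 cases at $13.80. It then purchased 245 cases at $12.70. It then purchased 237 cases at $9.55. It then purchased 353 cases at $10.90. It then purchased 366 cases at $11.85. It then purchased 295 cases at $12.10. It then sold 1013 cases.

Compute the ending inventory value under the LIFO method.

Ending inventory = $10,049.70

Sale 1 (1013) [LIFO — newest first]: 295 @ $12.10 + 366 @ $11.85 + 352 @ $10.90 = $11,743.40
Ending inventory: 215 @ $12.45 + 144 @ $13.80 + 245 @ $12.70 + 237 @ $9.55 + 1 @ $10.90 = $10,049.70
Check: goods available $21,793.10 = COGS $11,743.40 + ending $10,049.70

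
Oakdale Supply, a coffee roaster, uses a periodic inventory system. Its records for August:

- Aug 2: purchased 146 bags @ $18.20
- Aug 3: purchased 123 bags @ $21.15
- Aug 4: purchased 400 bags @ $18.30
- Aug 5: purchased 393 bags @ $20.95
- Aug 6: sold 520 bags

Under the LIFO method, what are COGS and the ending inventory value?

COGS = $10,557.45; ending inventory = $10,254.55

Aug 6, 520 sold [LIFO — newest first]: 393 @ $20.95 + 127 @ $18.30 = $10,557.45
Ending inventory: 146 @ $18.20 + 123 @ $21.15 + 273 @ $18.30 = $10,254.55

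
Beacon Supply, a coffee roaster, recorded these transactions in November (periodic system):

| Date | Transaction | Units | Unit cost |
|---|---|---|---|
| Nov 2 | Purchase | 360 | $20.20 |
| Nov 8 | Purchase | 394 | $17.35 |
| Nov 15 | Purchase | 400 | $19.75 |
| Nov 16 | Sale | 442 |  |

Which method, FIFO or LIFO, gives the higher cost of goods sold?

FIFO

FIFO COGS: 360 @ $20.20 + 82 @ $17.35 = $8,694.70
LIFO COGS: 400 @ $19.75 + 42 @ $17.35 = $8,628.70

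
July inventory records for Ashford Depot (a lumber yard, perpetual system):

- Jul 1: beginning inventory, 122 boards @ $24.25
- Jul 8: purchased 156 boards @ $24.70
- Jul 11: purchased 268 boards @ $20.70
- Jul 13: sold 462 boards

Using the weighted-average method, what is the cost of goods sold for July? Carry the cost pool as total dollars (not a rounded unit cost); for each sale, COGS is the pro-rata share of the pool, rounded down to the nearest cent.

After Jul 1: 122 on hand, pool $2,958.50 (≈ $24.2500 each)
After Jul 8: 278 on hand, pool $6,811.70 (≈ $24.5025 each)
After Jul 11: 546 on hand, pool $12,359.30 (≈ $22.6361 each)
Jul 13, sell 462: 462/546 × $12,359.30 → $10,457.86
Ending inventory (cost pool remaining) = $1,901.44

COGS = $10,457.86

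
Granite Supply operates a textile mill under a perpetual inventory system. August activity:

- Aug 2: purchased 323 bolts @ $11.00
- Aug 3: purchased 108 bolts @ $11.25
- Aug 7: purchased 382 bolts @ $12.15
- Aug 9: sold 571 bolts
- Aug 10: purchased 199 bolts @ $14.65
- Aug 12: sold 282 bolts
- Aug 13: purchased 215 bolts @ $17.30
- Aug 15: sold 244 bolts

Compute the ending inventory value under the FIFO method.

Ending inventory = $2,249.00

Aug 9, 571 sold [FIFO — oldest first]: 323 @ $11.00 + 108 @ $11.25 + 140 @ $12.15 = $6,469.00
Aug 12, 282 sold [FIFO — oldest first]: 242 @ $12.15 + 40 @ $14.65 = $3,526.30
Aug 15, 244 sold [FIFO — oldest first]: 159 @ $14.65 + 85 @ $17.30 = $3,799.85
Total COGS = $6,469.00 + $3,526.30 + $3,799.85 = $13,795.15
Ending inventory: 130 @ $17.30 = $2,249.00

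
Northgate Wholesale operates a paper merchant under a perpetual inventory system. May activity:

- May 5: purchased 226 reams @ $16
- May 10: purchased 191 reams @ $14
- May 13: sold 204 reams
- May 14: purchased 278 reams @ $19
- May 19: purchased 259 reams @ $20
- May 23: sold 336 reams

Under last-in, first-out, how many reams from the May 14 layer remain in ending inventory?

May 13, 204 sold [LIFO — newest first]: 191 @ $14 + 13 @ $16 = $2,882
May 23, 336 sold [LIFO — newest first]: 259 @ $20 + 77 @ $19 = $6,643
Total COGS = $2,882 + $6,643 = $9,525
Ending inventory: 213 @ $16 + 201 @ $19 = $7,227

201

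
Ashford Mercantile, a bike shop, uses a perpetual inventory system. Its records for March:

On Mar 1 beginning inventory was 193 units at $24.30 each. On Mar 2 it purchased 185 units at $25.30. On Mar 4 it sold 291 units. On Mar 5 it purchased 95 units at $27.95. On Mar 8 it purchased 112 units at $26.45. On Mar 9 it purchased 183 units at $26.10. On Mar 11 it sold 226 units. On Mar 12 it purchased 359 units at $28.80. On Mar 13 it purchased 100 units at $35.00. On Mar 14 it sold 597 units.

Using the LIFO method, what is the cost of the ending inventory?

Ending inventory = $2,840.80

Mar 4, 291 sold [LIFO — newest first]: 185 @ $25.30 + 106 @ $24.30 = $7,256.30
Mar 11, 226 sold [LIFO — newest first]: 183 @ $26.10 + 43 @ $26.45 = $5,913.65
Mar 14, 597 sold [LIFO — newest first]: 100 @ $35.00 + 359 @ $28.80 + 69 @ $26.45 + 69 @ $27.95 = $17,592.80
Total COGS = $7,256.30 + $5,913.65 + $17,592.80 = $30,762.75
Ending inventory: 87 @ $24.30 + 26 @ $27.95 = $2,840.80
Check: goods available $33,603.55 = COGS $30,762.75 + ending $2,840.80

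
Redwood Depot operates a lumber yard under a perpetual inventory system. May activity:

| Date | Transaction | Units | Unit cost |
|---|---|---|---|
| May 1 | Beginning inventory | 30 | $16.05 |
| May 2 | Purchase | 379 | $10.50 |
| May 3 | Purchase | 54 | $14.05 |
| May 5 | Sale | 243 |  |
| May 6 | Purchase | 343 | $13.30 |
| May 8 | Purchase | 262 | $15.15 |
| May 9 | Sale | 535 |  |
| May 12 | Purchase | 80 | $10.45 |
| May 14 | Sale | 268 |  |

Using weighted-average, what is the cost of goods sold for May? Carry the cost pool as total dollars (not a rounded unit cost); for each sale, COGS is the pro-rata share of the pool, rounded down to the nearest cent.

After May 1: 30 on hand, pool $481.50 (≈ $16.0500 each)
After May 2: 409 on hand, pool $4,461.00 (≈ $10.9071 each)
After May 3: 463 on hand, pool $5,219.70 (≈ $11.2737 each)
May 5, sell 243: 243/463 × $5,219.70 → $2,739.49
After May 6: 563 on hand, pool $7,042.11 (≈ $12.5082 each)
After May 8: 825 on hand, pool $11,011.41 (≈ $13.3472 each)
May 9, sell 535: 535/825 × $11,011.41 → $7,140.73
After May 12: 370 on hand, pool $4,706.68 (≈ $12.7208 each)
May 14, sell 268: 268/370 × $4,706.68 → $3,409.16
Total COGS = $2,739.49 + $7,140.73 + $3,409.16 = $13,289.38
Ending inventory (cost pool remaining) = $1,297.52
Check: goods available $14,586.90 = COGS $13,289.38 + ending $1,297.52

COGS = $13,289.38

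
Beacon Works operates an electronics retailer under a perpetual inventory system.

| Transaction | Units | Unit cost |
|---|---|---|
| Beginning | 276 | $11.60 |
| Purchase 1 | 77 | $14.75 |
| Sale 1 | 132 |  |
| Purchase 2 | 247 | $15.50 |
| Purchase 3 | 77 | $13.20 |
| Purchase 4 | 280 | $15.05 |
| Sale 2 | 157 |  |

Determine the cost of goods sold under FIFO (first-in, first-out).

COGS = $3,393.35

Sale 1 (132) [FIFO — oldest first]: 132 @ $11.60 = $1,531.20
Sale 2 (157) [FIFO — oldest first]: 144 @ $11.60 + 13 @ $14.75 = $1,862.15
Total COGS = $1,531.20 + $1,862.15 = $3,393.35
Ending inventory: 64 @ $14.75 + 247 @ $15.50 + 77 @ $13.20 + 280 @ $15.05 = $10,002.90
Check: goods available $13,396.25 = COGS $3,393.35 + ending $10,002.90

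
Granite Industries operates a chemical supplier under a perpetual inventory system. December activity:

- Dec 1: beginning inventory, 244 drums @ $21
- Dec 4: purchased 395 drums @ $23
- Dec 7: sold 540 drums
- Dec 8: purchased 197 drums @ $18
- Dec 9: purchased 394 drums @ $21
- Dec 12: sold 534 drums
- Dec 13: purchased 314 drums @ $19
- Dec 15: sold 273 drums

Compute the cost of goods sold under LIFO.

COGS = $28,111

Dec 7, 540 sold [LIFO — newest first]: 395 @ $23 + 145 @ $21 = $12,130
Dec 12, 534 sold [LIFO — newest first]: 394 @ $21 + 140 @ $18 = $10,794
Dec 15, 273 sold [LIFO — newest first]: 273 @ $19 = $5,187
Total COGS = $12,130 + $10,794 + $5,187 = $28,111
Ending inventory: 99 @ $21 + 57 @ $18 + 41 @ $19 = $3,884
Check: goods available $31,995 = COGS $28,111 + ending $3,884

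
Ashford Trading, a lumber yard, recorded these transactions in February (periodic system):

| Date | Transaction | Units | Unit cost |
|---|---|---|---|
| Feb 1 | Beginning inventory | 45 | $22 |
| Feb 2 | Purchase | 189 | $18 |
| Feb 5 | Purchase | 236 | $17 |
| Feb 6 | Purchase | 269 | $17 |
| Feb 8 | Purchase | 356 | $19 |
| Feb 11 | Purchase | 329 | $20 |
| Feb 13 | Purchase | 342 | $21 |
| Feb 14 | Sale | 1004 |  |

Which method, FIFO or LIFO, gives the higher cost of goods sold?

FIFO COGS: 45 @ $22 + 189 @ $18 + 236 @ $17 + 269 @ $17 + 265 @ $19 = $18,012
LIFO COGS: 342 @ $21 + 329 @ $20 + 333 @ $19 = $20,089

LIFO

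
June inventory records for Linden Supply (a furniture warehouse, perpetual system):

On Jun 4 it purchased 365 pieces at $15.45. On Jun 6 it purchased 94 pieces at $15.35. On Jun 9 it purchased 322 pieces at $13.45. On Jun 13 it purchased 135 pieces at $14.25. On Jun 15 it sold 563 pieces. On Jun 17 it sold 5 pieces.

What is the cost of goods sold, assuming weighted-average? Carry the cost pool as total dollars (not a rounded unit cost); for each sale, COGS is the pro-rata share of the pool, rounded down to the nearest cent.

COGS = $8,269.97

After Jun 4: 365 on hand, pool $5,639.25 (≈ $15.4500 each)
After Jun 6: 459 on hand, pool $7,082.15 (≈ $15.4295 each)
After Jun 9: 781 on hand, pool $11,413.05 (≈ $14.6134 each)
After Jun 13: 916 on hand, pool $13,336.80 (≈ $14.5598 each)
Jun 15, sell 563: 563/916 × $13,336.80 → $8,197.18
Jun 17, sell 5: 5/353 × $5,139.62 → $72.79
Total COGS = $8,197.18 + $72.79 = $8,269.97
Ending inventory (cost pool remaining) = $5,066.83
Check: goods available $13,336.80 = COGS $8,269.97 + ending $5,066.83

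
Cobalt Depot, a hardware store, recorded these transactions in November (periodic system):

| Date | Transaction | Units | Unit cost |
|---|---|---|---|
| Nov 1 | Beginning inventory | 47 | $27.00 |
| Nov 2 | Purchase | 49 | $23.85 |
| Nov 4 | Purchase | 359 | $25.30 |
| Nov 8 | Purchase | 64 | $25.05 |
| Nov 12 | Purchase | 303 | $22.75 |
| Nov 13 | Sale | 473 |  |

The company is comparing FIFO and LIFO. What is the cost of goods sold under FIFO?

FIFO COGS: 47 @ $27.00 + 49 @ $23.85 + 359 @ $25.30 + 18 @ $25.05 = $11,971.25
LIFO COGS: 303 @ $22.75 + 64 @ $25.05 + 106 @ $25.30 = $11,178.25

COGS = $11,971.25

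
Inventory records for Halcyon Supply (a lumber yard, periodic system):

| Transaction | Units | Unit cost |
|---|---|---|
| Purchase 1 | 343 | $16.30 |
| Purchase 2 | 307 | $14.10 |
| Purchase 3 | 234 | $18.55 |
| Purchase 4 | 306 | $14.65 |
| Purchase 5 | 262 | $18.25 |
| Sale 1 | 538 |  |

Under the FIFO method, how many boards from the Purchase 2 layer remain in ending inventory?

112

Sale 1 (538) [FIFO — oldest first]: 343 @ $16.30 + 195 @ $14.10 = $8,340.40
Ending inventory: 112 @ $14.10 + 234 @ $18.55 + 306 @ $14.65 + 262 @ $18.25 = $15,184.30
Check: goods available $23,524.70 = COGS $8,340.40 + ending $15,184.30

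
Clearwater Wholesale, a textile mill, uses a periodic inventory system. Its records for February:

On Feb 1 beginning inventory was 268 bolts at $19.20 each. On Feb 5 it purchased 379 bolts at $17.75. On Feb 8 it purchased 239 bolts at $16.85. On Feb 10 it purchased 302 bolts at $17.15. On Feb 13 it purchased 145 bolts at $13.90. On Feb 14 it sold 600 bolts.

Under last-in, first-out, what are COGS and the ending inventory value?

COGS = $9,772.85; ending inventory = $13,321.95

Feb 14, 600 sold [LIFO — newest first]: 145 @ $13.90 + 302 @ $17.15 + 153 @ $16.85 = $9,772.85
Ending inventory: 268 @ $19.20 + 379 @ $17.75 + 86 @ $16.85 = $13,321.95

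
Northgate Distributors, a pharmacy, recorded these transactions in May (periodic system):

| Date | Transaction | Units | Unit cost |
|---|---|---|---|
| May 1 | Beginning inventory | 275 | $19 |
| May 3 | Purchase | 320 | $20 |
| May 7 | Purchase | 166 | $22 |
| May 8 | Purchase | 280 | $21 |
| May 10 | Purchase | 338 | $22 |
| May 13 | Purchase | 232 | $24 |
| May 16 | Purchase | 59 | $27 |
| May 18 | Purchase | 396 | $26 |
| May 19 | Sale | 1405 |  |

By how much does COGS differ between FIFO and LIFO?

$3,756

FIFO COGS: 275 @ $19 + 320 @ $20 + 166 @ $22 + 280 @ $21 + 338 @ $22 + 26 @ $24 = $29,217
LIFO COGS: 396 @ $26 + 59 @ $27 + 232 @ $24 + 338 @ $22 + 280 @ $21 + 100 @ $22 = $32,973
Difference = |$29,217 − $32,973| = $3,756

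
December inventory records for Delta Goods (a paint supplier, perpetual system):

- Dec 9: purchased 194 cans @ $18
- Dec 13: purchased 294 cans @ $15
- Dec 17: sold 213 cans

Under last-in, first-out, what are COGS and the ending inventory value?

Dec 17, 213 sold [LIFO — newest first]: 213 @ $15 = $3,195
Ending inventory: 194 @ $18 + 81 @ $15 = $4,707

COGS = $3,195; ending inventory = $4,707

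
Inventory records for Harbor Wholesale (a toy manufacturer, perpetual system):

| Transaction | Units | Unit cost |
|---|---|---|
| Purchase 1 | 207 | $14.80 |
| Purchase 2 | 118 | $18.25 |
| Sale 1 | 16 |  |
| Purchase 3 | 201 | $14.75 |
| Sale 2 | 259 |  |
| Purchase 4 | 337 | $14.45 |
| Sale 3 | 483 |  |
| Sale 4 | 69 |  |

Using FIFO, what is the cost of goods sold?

COGS = $12,531.30

Sale 1 (16) [FIFO — oldest first]: 16 @ $14.80 = $236.80
Sale 2 (259) [FIFO — oldest first]: 191 @ $14.80 + 68 @ $18.25 = $4,067.80
Sale 3 (483) [FIFO — oldest first]: 50 @ $18.25 + 201 @ $14.75 + 232 @ $14.45 = $7,229.65
Sale 4 (69) [FIFO — oldest first]: 69 @ $14.45 = $997.05
Total COGS = $236.80 + $4,067.80 + $7,229.65 + $997.05 = $12,531.30
Ending inventory: 36 @ $14.45 = $520.20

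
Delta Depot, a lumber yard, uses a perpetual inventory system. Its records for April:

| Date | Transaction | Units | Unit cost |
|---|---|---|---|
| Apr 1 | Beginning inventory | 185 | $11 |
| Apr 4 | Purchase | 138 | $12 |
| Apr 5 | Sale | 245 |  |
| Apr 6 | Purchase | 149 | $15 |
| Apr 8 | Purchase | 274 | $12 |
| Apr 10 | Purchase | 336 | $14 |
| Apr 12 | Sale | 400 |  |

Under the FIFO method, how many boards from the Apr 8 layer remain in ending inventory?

Apr 5, 245 sold [FIFO — oldest first]: 185 @ $11 + 60 @ $12 = $2,755
Apr 12, 400 sold [FIFO — oldest first]: 78 @ $12 + 149 @ $15 + 173 @ $12 = $5,247
Total COGS = $2,755 + $5,247 = $8,002
Ending inventory: 101 @ $12 + 336 @ $14 = $5,916

101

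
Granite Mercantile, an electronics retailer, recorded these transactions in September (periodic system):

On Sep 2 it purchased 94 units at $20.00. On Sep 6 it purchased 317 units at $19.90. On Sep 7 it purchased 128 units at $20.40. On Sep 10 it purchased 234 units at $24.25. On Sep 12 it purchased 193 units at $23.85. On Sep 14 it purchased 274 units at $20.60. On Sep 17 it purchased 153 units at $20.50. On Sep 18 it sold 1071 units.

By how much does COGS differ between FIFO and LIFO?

$200.70

FIFO COGS: 94 @ $20.00 + 317 @ $19.90 + 128 @ $20.40 + 234 @ $24.25 + 193 @ $23.85 + 105 @ $20.60 = $23,240.05
LIFO COGS: 153 @ $20.50 + 274 @ $20.60 + 193 @ $23.85 + 234 @ $24.25 + 128 @ $20.40 + 89 @ $19.90 = $23,440.75
Difference = |$23,240.05 − $23,440.75| = $200.70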